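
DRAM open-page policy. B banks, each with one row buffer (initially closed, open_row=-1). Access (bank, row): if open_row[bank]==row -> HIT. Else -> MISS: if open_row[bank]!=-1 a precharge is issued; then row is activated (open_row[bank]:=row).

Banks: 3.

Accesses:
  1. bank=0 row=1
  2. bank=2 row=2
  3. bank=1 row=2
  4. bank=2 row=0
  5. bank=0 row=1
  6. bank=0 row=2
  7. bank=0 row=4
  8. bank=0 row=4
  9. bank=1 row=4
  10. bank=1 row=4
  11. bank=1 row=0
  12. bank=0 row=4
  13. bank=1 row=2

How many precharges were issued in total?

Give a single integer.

Answer: 6

Derivation:
Acc 1: bank0 row1 -> MISS (open row1); precharges=0
Acc 2: bank2 row2 -> MISS (open row2); precharges=0
Acc 3: bank1 row2 -> MISS (open row2); precharges=0
Acc 4: bank2 row0 -> MISS (open row0); precharges=1
Acc 5: bank0 row1 -> HIT
Acc 6: bank0 row2 -> MISS (open row2); precharges=2
Acc 7: bank0 row4 -> MISS (open row4); precharges=3
Acc 8: bank0 row4 -> HIT
Acc 9: bank1 row4 -> MISS (open row4); precharges=4
Acc 10: bank1 row4 -> HIT
Acc 11: bank1 row0 -> MISS (open row0); precharges=5
Acc 12: bank0 row4 -> HIT
Acc 13: bank1 row2 -> MISS (open row2); precharges=6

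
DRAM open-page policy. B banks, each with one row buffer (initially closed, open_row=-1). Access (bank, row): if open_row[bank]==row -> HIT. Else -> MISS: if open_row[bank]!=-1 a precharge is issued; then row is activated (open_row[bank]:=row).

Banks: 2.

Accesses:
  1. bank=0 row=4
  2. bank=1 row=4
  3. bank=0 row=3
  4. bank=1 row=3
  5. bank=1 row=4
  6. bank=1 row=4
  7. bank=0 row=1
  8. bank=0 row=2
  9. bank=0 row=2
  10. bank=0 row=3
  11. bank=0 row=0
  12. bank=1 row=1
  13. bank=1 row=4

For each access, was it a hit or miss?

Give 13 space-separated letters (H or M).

Answer: M M M M M H M M H M M M M

Derivation:
Acc 1: bank0 row4 -> MISS (open row4); precharges=0
Acc 2: bank1 row4 -> MISS (open row4); precharges=0
Acc 3: bank0 row3 -> MISS (open row3); precharges=1
Acc 4: bank1 row3 -> MISS (open row3); precharges=2
Acc 5: bank1 row4 -> MISS (open row4); precharges=3
Acc 6: bank1 row4 -> HIT
Acc 7: bank0 row1 -> MISS (open row1); precharges=4
Acc 8: bank0 row2 -> MISS (open row2); precharges=5
Acc 9: bank0 row2 -> HIT
Acc 10: bank0 row3 -> MISS (open row3); precharges=6
Acc 11: bank0 row0 -> MISS (open row0); precharges=7
Acc 12: bank1 row1 -> MISS (open row1); precharges=8
Acc 13: bank1 row4 -> MISS (open row4); precharges=9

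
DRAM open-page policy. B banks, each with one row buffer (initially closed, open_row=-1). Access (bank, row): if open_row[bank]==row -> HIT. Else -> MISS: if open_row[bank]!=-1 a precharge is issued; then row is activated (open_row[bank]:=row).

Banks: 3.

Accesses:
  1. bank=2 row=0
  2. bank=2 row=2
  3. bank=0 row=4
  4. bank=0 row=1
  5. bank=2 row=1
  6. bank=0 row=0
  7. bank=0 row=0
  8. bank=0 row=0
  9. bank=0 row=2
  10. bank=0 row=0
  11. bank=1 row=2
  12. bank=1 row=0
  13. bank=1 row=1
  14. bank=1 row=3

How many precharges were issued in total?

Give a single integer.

Acc 1: bank2 row0 -> MISS (open row0); precharges=0
Acc 2: bank2 row2 -> MISS (open row2); precharges=1
Acc 3: bank0 row4 -> MISS (open row4); precharges=1
Acc 4: bank0 row1 -> MISS (open row1); precharges=2
Acc 5: bank2 row1 -> MISS (open row1); precharges=3
Acc 6: bank0 row0 -> MISS (open row0); precharges=4
Acc 7: bank0 row0 -> HIT
Acc 8: bank0 row0 -> HIT
Acc 9: bank0 row2 -> MISS (open row2); precharges=5
Acc 10: bank0 row0 -> MISS (open row0); precharges=6
Acc 11: bank1 row2 -> MISS (open row2); precharges=6
Acc 12: bank1 row0 -> MISS (open row0); precharges=7
Acc 13: bank1 row1 -> MISS (open row1); precharges=8
Acc 14: bank1 row3 -> MISS (open row3); precharges=9

Answer: 9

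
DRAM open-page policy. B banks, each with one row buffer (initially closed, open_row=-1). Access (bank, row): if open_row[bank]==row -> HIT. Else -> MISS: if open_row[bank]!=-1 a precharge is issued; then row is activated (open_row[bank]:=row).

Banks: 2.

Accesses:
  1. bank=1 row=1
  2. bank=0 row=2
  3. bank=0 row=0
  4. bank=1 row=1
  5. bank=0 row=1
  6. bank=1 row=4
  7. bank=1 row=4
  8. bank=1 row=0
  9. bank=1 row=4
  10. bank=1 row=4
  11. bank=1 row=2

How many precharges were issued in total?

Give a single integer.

Answer: 6

Derivation:
Acc 1: bank1 row1 -> MISS (open row1); precharges=0
Acc 2: bank0 row2 -> MISS (open row2); precharges=0
Acc 3: bank0 row0 -> MISS (open row0); precharges=1
Acc 4: bank1 row1 -> HIT
Acc 5: bank0 row1 -> MISS (open row1); precharges=2
Acc 6: bank1 row4 -> MISS (open row4); precharges=3
Acc 7: bank1 row4 -> HIT
Acc 8: bank1 row0 -> MISS (open row0); precharges=4
Acc 9: bank1 row4 -> MISS (open row4); precharges=5
Acc 10: bank1 row4 -> HIT
Acc 11: bank1 row2 -> MISS (open row2); precharges=6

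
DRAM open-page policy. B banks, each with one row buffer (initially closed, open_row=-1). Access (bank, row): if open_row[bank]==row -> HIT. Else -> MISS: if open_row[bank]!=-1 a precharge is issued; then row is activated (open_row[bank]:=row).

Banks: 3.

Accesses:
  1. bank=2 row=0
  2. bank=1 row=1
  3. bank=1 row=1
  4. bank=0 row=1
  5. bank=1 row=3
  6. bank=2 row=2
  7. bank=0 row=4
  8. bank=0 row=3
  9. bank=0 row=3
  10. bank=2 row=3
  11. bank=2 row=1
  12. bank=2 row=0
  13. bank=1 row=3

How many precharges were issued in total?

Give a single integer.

Answer: 7

Derivation:
Acc 1: bank2 row0 -> MISS (open row0); precharges=0
Acc 2: bank1 row1 -> MISS (open row1); precharges=0
Acc 3: bank1 row1 -> HIT
Acc 4: bank0 row1 -> MISS (open row1); precharges=0
Acc 5: bank1 row3 -> MISS (open row3); precharges=1
Acc 6: bank2 row2 -> MISS (open row2); precharges=2
Acc 7: bank0 row4 -> MISS (open row4); precharges=3
Acc 8: bank0 row3 -> MISS (open row3); precharges=4
Acc 9: bank0 row3 -> HIT
Acc 10: bank2 row3 -> MISS (open row3); precharges=5
Acc 11: bank2 row1 -> MISS (open row1); precharges=6
Acc 12: bank2 row0 -> MISS (open row0); precharges=7
Acc 13: bank1 row3 -> HIT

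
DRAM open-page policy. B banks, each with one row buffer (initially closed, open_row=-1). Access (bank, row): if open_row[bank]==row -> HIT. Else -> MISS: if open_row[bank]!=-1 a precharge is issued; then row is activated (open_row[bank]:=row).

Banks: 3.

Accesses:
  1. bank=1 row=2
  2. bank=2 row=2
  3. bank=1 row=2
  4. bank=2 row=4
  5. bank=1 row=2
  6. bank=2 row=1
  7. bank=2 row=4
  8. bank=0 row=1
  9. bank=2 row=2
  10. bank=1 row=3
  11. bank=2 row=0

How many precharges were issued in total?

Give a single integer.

Acc 1: bank1 row2 -> MISS (open row2); precharges=0
Acc 2: bank2 row2 -> MISS (open row2); precharges=0
Acc 3: bank1 row2 -> HIT
Acc 4: bank2 row4 -> MISS (open row4); precharges=1
Acc 5: bank1 row2 -> HIT
Acc 6: bank2 row1 -> MISS (open row1); precharges=2
Acc 7: bank2 row4 -> MISS (open row4); precharges=3
Acc 8: bank0 row1 -> MISS (open row1); precharges=3
Acc 9: bank2 row2 -> MISS (open row2); precharges=4
Acc 10: bank1 row3 -> MISS (open row3); precharges=5
Acc 11: bank2 row0 -> MISS (open row0); precharges=6

Answer: 6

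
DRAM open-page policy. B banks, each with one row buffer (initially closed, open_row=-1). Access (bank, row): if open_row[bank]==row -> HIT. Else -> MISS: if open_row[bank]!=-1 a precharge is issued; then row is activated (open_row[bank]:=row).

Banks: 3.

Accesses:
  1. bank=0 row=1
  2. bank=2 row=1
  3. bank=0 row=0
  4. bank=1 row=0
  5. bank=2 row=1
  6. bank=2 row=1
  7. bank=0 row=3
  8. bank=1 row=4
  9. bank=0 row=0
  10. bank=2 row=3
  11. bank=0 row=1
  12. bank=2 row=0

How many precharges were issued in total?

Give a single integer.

Answer: 7

Derivation:
Acc 1: bank0 row1 -> MISS (open row1); precharges=0
Acc 2: bank2 row1 -> MISS (open row1); precharges=0
Acc 3: bank0 row0 -> MISS (open row0); precharges=1
Acc 4: bank1 row0 -> MISS (open row0); precharges=1
Acc 5: bank2 row1 -> HIT
Acc 6: bank2 row1 -> HIT
Acc 7: bank0 row3 -> MISS (open row3); precharges=2
Acc 8: bank1 row4 -> MISS (open row4); precharges=3
Acc 9: bank0 row0 -> MISS (open row0); precharges=4
Acc 10: bank2 row3 -> MISS (open row3); precharges=5
Acc 11: bank0 row1 -> MISS (open row1); precharges=6
Acc 12: bank2 row0 -> MISS (open row0); precharges=7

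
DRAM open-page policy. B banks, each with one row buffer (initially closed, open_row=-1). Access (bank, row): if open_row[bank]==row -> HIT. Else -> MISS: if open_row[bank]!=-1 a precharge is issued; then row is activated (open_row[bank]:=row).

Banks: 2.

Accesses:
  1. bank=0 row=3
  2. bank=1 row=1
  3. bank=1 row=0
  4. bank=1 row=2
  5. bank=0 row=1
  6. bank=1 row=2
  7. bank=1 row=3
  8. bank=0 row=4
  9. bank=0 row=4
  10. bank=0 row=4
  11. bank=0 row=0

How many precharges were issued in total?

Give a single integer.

Acc 1: bank0 row3 -> MISS (open row3); precharges=0
Acc 2: bank1 row1 -> MISS (open row1); precharges=0
Acc 3: bank1 row0 -> MISS (open row0); precharges=1
Acc 4: bank1 row2 -> MISS (open row2); precharges=2
Acc 5: bank0 row1 -> MISS (open row1); precharges=3
Acc 6: bank1 row2 -> HIT
Acc 7: bank1 row3 -> MISS (open row3); precharges=4
Acc 8: bank0 row4 -> MISS (open row4); precharges=5
Acc 9: bank0 row4 -> HIT
Acc 10: bank0 row4 -> HIT
Acc 11: bank0 row0 -> MISS (open row0); precharges=6

Answer: 6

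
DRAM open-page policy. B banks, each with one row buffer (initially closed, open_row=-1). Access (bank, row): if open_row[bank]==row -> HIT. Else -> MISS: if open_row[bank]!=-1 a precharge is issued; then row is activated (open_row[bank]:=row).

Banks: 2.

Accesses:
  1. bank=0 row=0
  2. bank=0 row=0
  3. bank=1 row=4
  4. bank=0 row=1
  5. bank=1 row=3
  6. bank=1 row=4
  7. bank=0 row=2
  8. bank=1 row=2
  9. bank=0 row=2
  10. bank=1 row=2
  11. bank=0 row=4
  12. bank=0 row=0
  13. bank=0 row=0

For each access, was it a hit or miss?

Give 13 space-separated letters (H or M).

Acc 1: bank0 row0 -> MISS (open row0); precharges=0
Acc 2: bank0 row0 -> HIT
Acc 3: bank1 row4 -> MISS (open row4); precharges=0
Acc 4: bank0 row1 -> MISS (open row1); precharges=1
Acc 5: bank1 row3 -> MISS (open row3); precharges=2
Acc 6: bank1 row4 -> MISS (open row4); precharges=3
Acc 7: bank0 row2 -> MISS (open row2); precharges=4
Acc 8: bank1 row2 -> MISS (open row2); precharges=5
Acc 9: bank0 row2 -> HIT
Acc 10: bank1 row2 -> HIT
Acc 11: bank0 row4 -> MISS (open row4); precharges=6
Acc 12: bank0 row0 -> MISS (open row0); precharges=7
Acc 13: bank0 row0 -> HIT

Answer: M H M M M M M M H H M M H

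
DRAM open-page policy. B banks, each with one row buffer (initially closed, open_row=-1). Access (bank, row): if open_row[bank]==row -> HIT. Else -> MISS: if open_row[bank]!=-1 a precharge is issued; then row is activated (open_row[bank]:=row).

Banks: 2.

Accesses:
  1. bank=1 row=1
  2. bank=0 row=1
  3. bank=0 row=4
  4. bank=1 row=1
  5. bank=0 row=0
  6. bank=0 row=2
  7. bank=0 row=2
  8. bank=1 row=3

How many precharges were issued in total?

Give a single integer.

Answer: 4

Derivation:
Acc 1: bank1 row1 -> MISS (open row1); precharges=0
Acc 2: bank0 row1 -> MISS (open row1); precharges=0
Acc 3: bank0 row4 -> MISS (open row4); precharges=1
Acc 4: bank1 row1 -> HIT
Acc 5: bank0 row0 -> MISS (open row0); precharges=2
Acc 6: bank0 row2 -> MISS (open row2); precharges=3
Acc 7: bank0 row2 -> HIT
Acc 8: bank1 row3 -> MISS (open row3); precharges=4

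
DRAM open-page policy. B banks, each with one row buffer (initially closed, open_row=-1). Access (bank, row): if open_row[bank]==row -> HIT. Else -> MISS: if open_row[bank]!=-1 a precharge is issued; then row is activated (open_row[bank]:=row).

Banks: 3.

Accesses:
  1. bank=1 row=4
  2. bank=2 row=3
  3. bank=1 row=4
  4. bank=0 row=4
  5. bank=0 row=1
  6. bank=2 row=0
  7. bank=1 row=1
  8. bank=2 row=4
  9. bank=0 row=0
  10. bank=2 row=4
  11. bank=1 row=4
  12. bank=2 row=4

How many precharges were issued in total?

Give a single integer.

Acc 1: bank1 row4 -> MISS (open row4); precharges=0
Acc 2: bank2 row3 -> MISS (open row3); precharges=0
Acc 3: bank1 row4 -> HIT
Acc 4: bank0 row4 -> MISS (open row4); precharges=0
Acc 5: bank0 row1 -> MISS (open row1); precharges=1
Acc 6: bank2 row0 -> MISS (open row0); precharges=2
Acc 7: bank1 row1 -> MISS (open row1); precharges=3
Acc 8: bank2 row4 -> MISS (open row4); precharges=4
Acc 9: bank0 row0 -> MISS (open row0); precharges=5
Acc 10: bank2 row4 -> HIT
Acc 11: bank1 row4 -> MISS (open row4); precharges=6
Acc 12: bank2 row4 -> HIT

Answer: 6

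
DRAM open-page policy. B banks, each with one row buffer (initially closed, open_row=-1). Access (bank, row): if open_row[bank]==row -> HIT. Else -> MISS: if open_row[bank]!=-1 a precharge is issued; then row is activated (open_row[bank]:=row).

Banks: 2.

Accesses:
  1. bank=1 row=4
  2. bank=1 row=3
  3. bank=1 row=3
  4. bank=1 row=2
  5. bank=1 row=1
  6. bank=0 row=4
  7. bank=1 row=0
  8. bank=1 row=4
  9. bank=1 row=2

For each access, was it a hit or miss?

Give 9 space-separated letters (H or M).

Answer: M M H M M M M M M

Derivation:
Acc 1: bank1 row4 -> MISS (open row4); precharges=0
Acc 2: bank1 row3 -> MISS (open row3); precharges=1
Acc 3: bank1 row3 -> HIT
Acc 4: bank1 row2 -> MISS (open row2); precharges=2
Acc 5: bank1 row1 -> MISS (open row1); precharges=3
Acc 6: bank0 row4 -> MISS (open row4); precharges=3
Acc 7: bank1 row0 -> MISS (open row0); precharges=4
Acc 8: bank1 row4 -> MISS (open row4); precharges=5
Acc 9: bank1 row2 -> MISS (open row2); precharges=6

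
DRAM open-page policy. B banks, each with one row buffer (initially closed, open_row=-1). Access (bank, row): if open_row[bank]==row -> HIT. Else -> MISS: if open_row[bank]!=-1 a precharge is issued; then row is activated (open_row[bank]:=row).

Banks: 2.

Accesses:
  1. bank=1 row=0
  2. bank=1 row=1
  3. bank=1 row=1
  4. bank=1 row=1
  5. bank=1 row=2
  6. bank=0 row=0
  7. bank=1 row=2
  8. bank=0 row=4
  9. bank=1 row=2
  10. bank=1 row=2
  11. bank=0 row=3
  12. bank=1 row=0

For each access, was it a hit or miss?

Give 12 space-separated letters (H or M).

Acc 1: bank1 row0 -> MISS (open row0); precharges=0
Acc 2: bank1 row1 -> MISS (open row1); precharges=1
Acc 3: bank1 row1 -> HIT
Acc 4: bank1 row1 -> HIT
Acc 5: bank1 row2 -> MISS (open row2); precharges=2
Acc 6: bank0 row0 -> MISS (open row0); precharges=2
Acc 7: bank1 row2 -> HIT
Acc 8: bank0 row4 -> MISS (open row4); precharges=3
Acc 9: bank1 row2 -> HIT
Acc 10: bank1 row2 -> HIT
Acc 11: bank0 row3 -> MISS (open row3); precharges=4
Acc 12: bank1 row0 -> MISS (open row0); precharges=5

Answer: M M H H M M H M H H M M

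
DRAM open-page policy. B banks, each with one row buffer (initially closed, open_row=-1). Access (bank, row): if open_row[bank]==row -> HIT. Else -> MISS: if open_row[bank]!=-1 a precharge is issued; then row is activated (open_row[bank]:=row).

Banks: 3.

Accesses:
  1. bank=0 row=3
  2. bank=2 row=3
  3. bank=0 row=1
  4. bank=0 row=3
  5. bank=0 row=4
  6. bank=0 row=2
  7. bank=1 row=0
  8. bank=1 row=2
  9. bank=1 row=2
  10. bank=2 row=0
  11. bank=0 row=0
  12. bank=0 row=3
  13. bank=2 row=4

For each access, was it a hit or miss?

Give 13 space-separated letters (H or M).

Acc 1: bank0 row3 -> MISS (open row3); precharges=0
Acc 2: bank2 row3 -> MISS (open row3); precharges=0
Acc 3: bank0 row1 -> MISS (open row1); precharges=1
Acc 4: bank0 row3 -> MISS (open row3); precharges=2
Acc 5: bank0 row4 -> MISS (open row4); precharges=3
Acc 6: bank0 row2 -> MISS (open row2); precharges=4
Acc 7: bank1 row0 -> MISS (open row0); precharges=4
Acc 8: bank1 row2 -> MISS (open row2); precharges=5
Acc 9: bank1 row2 -> HIT
Acc 10: bank2 row0 -> MISS (open row0); precharges=6
Acc 11: bank0 row0 -> MISS (open row0); precharges=7
Acc 12: bank0 row3 -> MISS (open row3); precharges=8
Acc 13: bank2 row4 -> MISS (open row4); precharges=9

Answer: M M M M M M M M H M M M M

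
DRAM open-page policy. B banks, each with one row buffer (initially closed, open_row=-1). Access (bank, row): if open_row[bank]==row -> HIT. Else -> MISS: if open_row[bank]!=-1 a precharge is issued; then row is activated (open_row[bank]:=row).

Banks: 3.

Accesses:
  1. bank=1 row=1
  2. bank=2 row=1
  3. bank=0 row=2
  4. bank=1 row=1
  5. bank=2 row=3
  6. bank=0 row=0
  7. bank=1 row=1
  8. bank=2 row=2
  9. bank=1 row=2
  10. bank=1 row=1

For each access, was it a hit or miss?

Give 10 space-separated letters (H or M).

Acc 1: bank1 row1 -> MISS (open row1); precharges=0
Acc 2: bank2 row1 -> MISS (open row1); precharges=0
Acc 3: bank0 row2 -> MISS (open row2); precharges=0
Acc 4: bank1 row1 -> HIT
Acc 5: bank2 row3 -> MISS (open row3); precharges=1
Acc 6: bank0 row0 -> MISS (open row0); precharges=2
Acc 7: bank1 row1 -> HIT
Acc 8: bank2 row2 -> MISS (open row2); precharges=3
Acc 9: bank1 row2 -> MISS (open row2); precharges=4
Acc 10: bank1 row1 -> MISS (open row1); precharges=5

Answer: M M M H M M H M M M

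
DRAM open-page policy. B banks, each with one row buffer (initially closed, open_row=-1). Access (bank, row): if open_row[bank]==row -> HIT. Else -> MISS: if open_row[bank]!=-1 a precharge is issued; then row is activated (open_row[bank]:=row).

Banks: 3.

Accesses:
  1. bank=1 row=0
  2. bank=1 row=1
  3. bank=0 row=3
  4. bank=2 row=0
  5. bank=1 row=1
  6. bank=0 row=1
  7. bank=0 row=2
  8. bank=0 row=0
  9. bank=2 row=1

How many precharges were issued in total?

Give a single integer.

Answer: 5

Derivation:
Acc 1: bank1 row0 -> MISS (open row0); precharges=0
Acc 2: bank1 row1 -> MISS (open row1); precharges=1
Acc 3: bank0 row3 -> MISS (open row3); precharges=1
Acc 4: bank2 row0 -> MISS (open row0); precharges=1
Acc 5: bank1 row1 -> HIT
Acc 6: bank0 row1 -> MISS (open row1); precharges=2
Acc 7: bank0 row2 -> MISS (open row2); precharges=3
Acc 8: bank0 row0 -> MISS (open row0); precharges=4
Acc 9: bank2 row1 -> MISS (open row1); precharges=5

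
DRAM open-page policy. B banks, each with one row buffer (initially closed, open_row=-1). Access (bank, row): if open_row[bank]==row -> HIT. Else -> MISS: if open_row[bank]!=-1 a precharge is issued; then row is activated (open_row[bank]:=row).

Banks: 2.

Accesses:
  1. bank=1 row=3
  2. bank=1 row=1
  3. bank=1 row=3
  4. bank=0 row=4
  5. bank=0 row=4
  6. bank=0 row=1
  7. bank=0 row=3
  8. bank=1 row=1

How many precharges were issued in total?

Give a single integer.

Acc 1: bank1 row3 -> MISS (open row3); precharges=0
Acc 2: bank1 row1 -> MISS (open row1); precharges=1
Acc 3: bank1 row3 -> MISS (open row3); precharges=2
Acc 4: bank0 row4 -> MISS (open row4); precharges=2
Acc 5: bank0 row4 -> HIT
Acc 6: bank0 row1 -> MISS (open row1); precharges=3
Acc 7: bank0 row3 -> MISS (open row3); precharges=4
Acc 8: bank1 row1 -> MISS (open row1); precharges=5

Answer: 5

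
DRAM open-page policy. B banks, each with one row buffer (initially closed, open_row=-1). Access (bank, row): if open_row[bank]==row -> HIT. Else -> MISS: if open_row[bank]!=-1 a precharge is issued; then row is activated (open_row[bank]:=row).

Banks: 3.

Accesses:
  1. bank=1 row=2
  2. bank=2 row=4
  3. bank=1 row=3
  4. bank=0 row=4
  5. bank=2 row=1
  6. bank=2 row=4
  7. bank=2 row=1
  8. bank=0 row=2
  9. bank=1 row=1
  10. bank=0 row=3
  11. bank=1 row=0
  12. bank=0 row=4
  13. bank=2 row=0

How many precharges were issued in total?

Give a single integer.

Acc 1: bank1 row2 -> MISS (open row2); precharges=0
Acc 2: bank2 row4 -> MISS (open row4); precharges=0
Acc 3: bank1 row3 -> MISS (open row3); precharges=1
Acc 4: bank0 row4 -> MISS (open row4); precharges=1
Acc 5: bank2 row1 -> MISS (open row1); precharges=2
Acc 6: bank2 row4 -> MISS (open row4); precharges=3
Acc 7: bank2 row1 -> MISS (open row1); precharges=4
Acc 8: bank0 row2 -> MISS (open row2); precharges=5
Acc 9: bank1 row1 -> MISS (open row1); precharges=6
Acc 10: bank0 row3 -> MISS (open row3); precharges=7
Acc 11: bank1 row0 -> MISS (open row0); precharges=8
Acc 12: bank0 row4 -> MISS (open row4); precharges=9
Acc 13: bank2 row0 -> MISS (open row0); precharges=10

Answer: 10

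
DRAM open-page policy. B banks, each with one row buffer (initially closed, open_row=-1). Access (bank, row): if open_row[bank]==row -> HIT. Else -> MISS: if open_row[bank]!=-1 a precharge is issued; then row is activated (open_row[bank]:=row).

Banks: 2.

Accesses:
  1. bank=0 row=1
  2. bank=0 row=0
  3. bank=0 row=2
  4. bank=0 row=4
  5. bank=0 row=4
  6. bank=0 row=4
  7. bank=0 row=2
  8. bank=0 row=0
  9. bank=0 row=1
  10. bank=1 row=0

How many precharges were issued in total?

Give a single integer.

Acc 1: bank0 row1 -> MISS (open row1); precharges=0
Acc 2: bank0 row0 -> MISS (open row0); precharges=1
Acc 3: bank0 row2 -> MISS (open row2); precharges=2
Acc 4: bank0 row4 -> MISS (open row4); precharges=3
Acc 5: bank0 row4 -> HIT
Acc 6: bank0 row4 -> HIT
Acc 7: bank0 row2 -> MISS (open row2); precharges=4
Acc 8: bank0 row0 -> MISS (open row0); precharges=5
Acc 9: bank0 row1 -> MISS (open row1); precharges=6
Acc 10: bank1 row0 -> MISS (open row0); precharges=6

Answer: 6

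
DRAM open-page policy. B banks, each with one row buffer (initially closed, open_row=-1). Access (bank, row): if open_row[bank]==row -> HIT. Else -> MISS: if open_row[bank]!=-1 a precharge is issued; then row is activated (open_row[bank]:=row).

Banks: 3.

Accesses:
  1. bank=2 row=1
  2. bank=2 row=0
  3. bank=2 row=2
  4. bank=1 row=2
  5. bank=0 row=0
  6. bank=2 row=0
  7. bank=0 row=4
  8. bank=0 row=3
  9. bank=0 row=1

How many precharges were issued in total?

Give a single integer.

Acc 1: bank2 row1 -> MISS (open row1); precharges=0
Acc 2: bank2 row0 -> MISS (open row0); precharges=1
Acc 3: bank2 row2 -> MISS (open row2); precharges=2
Acc 4: bank1 row2 -> MISS (open row2); precharges=2
Acc 5: bank0 row0 -> MISS (open row0); precharges=2
Acc 6: bank2 row0 -> MISS (open row0); precharges=3
Acc 7: bank0 row4 -> MISS (open row4); precharges=4
Acc 8: bank0 row3 -> MISS (open row3); precharges=5
Acc 9: bank0 row1 -> MISS (open row1); precharges=6

Answer: 6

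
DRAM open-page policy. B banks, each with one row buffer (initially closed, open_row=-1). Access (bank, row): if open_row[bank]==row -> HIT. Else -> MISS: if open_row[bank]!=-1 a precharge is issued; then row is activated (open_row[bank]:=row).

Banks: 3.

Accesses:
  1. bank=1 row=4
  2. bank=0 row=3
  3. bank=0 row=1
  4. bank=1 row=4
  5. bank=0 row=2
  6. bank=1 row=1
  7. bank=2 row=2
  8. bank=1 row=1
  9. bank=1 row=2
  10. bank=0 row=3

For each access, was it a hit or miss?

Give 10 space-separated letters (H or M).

Acc 1: bank1 row4 -> MISS (open row4); precharges=0
Acc 2: bank0 row3 -> MISS (open row3); precharges=0
Acc 3: bank0 row1 -> MISS (open row1); precharges=1
Acc 4: bank1 row4 -> HIT
Acc 5: bank0 row2 -> MISS (open row2); precharges=2
Acc 6: bank1 row1 -> MISS (open row1); precharges=3
Acc 7: bank2 row2 -> MISS (open row2); precharges=3
Acc 8: bank1 row1 -> HIT
Acc 9: bank1 row2 -> MISS (open row2); precharges=4
Acc 10: bank0 row3 -> MISS (open row3); precharges=5

Answer: M M M H M M M H M M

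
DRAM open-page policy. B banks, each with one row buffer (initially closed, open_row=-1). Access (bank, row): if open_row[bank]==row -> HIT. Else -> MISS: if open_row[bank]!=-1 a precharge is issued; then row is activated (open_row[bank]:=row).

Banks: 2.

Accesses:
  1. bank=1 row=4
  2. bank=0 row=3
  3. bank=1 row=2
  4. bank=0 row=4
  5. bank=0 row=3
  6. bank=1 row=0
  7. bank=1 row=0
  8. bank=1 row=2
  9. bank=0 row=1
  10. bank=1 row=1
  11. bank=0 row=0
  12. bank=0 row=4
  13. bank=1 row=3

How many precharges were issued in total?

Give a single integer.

Acc 1: bank1 row4 -> MISS (open row4); precharges=0
Acc 2: bank0 row3 -> MISS (open row3); precharges=0
Acc 3: bank1 row2 -> MISS (open row2); precharges=1
Acc 4: bank0 row4 -> MISS (open row4); precharges=2
Acc 5: bank0 row3 -> MISS (open row3); precharges=3
Acc 6: bank1 row0 -> MISS (open row0); precharges=4
Acc 7: bank1 row0 -> HIT
Acc 8: bank1 row2 -> MISS (open row2); precharges=5
Acc 9: bank0 row1 -> MISS (open row1); precharges=6
Acc 10: bank1 row1 -> MISS (open row1); precharges=7
Acc 11: bank0 row0 -> MISS (open row0); precharges=8
Acc 12: bank0 row4 -> MISS (open row4); precharges=9
Acc 13: bank1 row3 -> MISS (open row3); precharges=10

Answer: 10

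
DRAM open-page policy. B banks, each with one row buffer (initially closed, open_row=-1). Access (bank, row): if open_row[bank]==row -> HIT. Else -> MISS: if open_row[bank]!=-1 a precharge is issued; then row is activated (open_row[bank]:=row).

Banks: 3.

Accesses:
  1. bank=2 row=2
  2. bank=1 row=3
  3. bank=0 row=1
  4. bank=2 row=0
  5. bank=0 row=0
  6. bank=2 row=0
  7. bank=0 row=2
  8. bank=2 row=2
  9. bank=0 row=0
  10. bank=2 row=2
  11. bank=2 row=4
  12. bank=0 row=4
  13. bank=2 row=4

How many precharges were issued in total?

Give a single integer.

Acc 1: bank2 row2 -> MISS (open row2); precharges=0
Acc 2: bank1 row3 -> MISS (open row3); precharges=0
Acc 3: bank0 row1 -> MISS (open row1); precharges=0
Acc 4: bank2 row0 -> MISS (open row0); precharges=1
Acc 5: bank0 row0 -> MISS (open row0); precharges=2
Acc 6: bank2 row0 -> HIT
Acc 7: bank0 row2 -> MISS (open row2); precharges=3
Acc 8: bank2 row2 -> MISS (open row2); precharges=4
Acc 9: bank0 row0 -> MISS (open row0); precharges=5
Acc 10: bank2 row2 -> HIT
Acc 11: bank2 row4 -> MISS (open row4); precharges=6
Acc 12: bank0 row4 -> MISS (open row4); precharges=7
Acc 13: bank2 row4 -> HIT

Answer: 7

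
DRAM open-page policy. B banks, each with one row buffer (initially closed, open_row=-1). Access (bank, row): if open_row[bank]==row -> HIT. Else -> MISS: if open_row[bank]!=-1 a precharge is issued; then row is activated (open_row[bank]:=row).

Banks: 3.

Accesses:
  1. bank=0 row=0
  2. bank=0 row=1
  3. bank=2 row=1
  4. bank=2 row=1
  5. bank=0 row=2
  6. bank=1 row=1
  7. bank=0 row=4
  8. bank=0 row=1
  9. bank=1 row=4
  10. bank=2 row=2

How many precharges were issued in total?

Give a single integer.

Answer: 6

Derivation:
Acc 1: bank0 row0 -> MISS (open row0); precharges=0
Acc 2: bank0 row1 -> MISS (open row1); precharges=1
Acc 3: bank2 row1 -> MISS (open row1); precharges=1
Acc 4: bank2 row1 -> HIT
Acc 5: bank0 row2 -> MISS (open row2); precharges=2
Acc 6: bank1 row1 -> MISS (open row1); precharges=2
Acc 7: bank0 row4 -> MISS (open row4); precharges=3
Acc 8: bank0 row1 -> MISS (open row1); precharges=4
Acc 9: bank1 row4 -> MISS (open row4); precharges=5
Acc 10: bank2 row2 -> MISS (open row2); precharges=6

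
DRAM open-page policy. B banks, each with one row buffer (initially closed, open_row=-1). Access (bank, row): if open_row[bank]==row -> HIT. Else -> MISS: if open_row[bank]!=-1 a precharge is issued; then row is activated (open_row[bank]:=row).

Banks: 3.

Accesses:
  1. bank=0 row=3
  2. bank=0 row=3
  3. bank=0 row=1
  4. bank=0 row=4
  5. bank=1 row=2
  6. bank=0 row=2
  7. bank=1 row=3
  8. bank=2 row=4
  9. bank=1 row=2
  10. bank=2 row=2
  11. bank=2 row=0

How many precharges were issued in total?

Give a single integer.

Answer: 7

Derivation:
Acc 1: bank0 row3 -> MISS (open row3); precharges=0
Acc 2: bank0 row3 -> HIT
Acc 3: bank0 row1 -> MISS (open row1); precharges=1
Acc 4: bank0 row4 -> MISS (open row4); precharges=2
Acc 5: bank1 row2 -> MISS (open row2); precharges=2
Acc 6: bank0 row2 -> MISS (open row2); precharges=3
Acc 7: bank1 row3 -> MISS (open row3); precharges=4
Acc 8: bank2 row4 -> MISS (open row4); precharges=4
Acc 9: bank1 row2 -> MISS (open row2); precharges=5
Acc 10: bank2 row2 -> MISS (open row2); precharges=6
Acc 11: bank2 row0 -> MISS (open row0); precharges=7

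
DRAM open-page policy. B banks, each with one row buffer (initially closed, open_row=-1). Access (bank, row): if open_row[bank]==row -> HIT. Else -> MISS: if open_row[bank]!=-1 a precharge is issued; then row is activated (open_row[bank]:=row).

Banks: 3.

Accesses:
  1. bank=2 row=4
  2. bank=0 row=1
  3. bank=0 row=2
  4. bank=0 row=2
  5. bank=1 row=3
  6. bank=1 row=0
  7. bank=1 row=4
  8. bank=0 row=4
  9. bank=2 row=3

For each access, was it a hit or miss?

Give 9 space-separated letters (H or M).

Acc 1: bank2 row4 -> MISS (open row4); precharges=0
Acc 2: bank0 row1 -> MISS (open row1); precharges=0
Acc 3: bank0 row2 -> MISS (open row2); precharges=1
Acc 4: bank0 row2 -> HIT
Acc 5: bank1 row3 -> MISS (open row3); precharges=1
Acc 6: bank1 row0 -> MISS (open row0); precharges=2
Acc 7: bank1 row4 -> MISS (open row4); precharges=3
Acc 8: bank0 row4 -> MISS (open row4); precharges=4
Acc 9: bank2 row3 -> MISS (open row3); precharges=5

Answer: M M M H M M M M M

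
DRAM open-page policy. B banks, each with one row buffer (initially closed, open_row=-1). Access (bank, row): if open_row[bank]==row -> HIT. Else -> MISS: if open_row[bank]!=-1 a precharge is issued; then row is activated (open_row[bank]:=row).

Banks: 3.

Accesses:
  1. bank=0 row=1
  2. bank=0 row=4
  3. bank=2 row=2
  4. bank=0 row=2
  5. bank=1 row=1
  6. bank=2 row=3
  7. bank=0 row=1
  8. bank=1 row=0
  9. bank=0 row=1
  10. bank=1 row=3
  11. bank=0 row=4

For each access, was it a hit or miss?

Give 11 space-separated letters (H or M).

Answer: M M M M M M M M H M M

Derivation:
Acc 1: bank0 row1 -> MISS (open row1); precharges=0
Acc 2: bank0 row4 -> MISS (open row4); precharges=1
Acc 3: bank2 row2 -> MISS (open row2); precharges=1
Acc 4: bank0 row2 -> MISS (open row2); precharges=2
Acc 5: bank1 row1 -> MISS (open row1); precharges=2
Acc 6: bank2 row3 -> MISS (open row3); precharges=3
Acc 7: bank0 row1 -> MISS (open row1); precharges=4
Acc 8: bank1 row0 -> MISS (open row0); precharges=5
Acc 9: bank0 row1 -> HIT
Acc 10: bank1 row3 -> MISS (open row3); precharges=6
Acc 11: bank0 row4 -> MISS (open row4); precharges=7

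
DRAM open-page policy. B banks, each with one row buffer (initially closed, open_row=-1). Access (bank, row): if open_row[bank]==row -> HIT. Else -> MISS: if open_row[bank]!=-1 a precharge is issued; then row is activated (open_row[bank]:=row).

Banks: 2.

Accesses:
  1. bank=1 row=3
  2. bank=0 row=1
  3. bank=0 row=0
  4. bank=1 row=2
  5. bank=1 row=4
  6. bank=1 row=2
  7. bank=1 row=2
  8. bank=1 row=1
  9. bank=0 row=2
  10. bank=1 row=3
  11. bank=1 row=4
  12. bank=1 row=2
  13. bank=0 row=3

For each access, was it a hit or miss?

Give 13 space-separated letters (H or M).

Acc 1: bank1 row3 -> MISS (open row3); precharges=0
Acc 2: bank0 row1 -> MISS (open row1); precharges=0
Acc 3: bank0 row0 -> MISS (open row0); precharges=1
Acc 4: bank1 row2 -> MISS (open row2); precharges=2
Acc 5: bank1 row4 -> MISS (open row4); precharges=3
Acc 6: bank1 row2 -> MISS (open row2); precharges=4
Acc 7: bank1 row2 -> HIT
Acc 8: bank1 row1 -> MISS (open row1); precharges=5
Acc 9: bank0 row2 -> MISS (open row2); precharges=6
Acc 10: bank1 row3 -> MISS (open row3); precharges=7
Acc 11: bank1 row4 -> MISS (open row4); precharges=8
Acc 12: bank1 row2 -> MISS (open row2); precharges=9
Acc 13: bank0 row3 -> MISS (open row3); precharges=10

Answer: M M M M M M H M M M M M M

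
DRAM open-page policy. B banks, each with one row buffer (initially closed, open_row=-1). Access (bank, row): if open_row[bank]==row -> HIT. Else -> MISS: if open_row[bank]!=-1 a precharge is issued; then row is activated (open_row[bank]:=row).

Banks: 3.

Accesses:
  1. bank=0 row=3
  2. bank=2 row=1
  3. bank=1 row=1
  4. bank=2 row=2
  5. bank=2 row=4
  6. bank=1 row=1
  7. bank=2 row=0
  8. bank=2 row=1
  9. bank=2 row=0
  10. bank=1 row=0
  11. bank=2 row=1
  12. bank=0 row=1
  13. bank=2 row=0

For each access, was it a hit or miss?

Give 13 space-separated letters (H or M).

Answer: M M M M M H M M M M M M M

Derivation:
Acc 1: bank0 row3 -> MISS (open row3); precharges=0
Acc 2: bank2 row1 -> MISS (open row1); precharges=0
Acc 3: bank1 row1 -> MISS (open row1); precharges=0
Acc 4: bank2 row2 -> MISS (open row2); precharges=1
Acc 5: bank2 row4 -> MISS (open row4); precharges=2
Acc 6: bank1 row1 -> HIT
Acc 7: bank2 row0 -> MISS (open row0); precharges=3
Acc 8: bank2 row1 -> MISS (open row1); precharges=4
Acc 9: bank2 row0 -> MISS (open row0); precharges=5
Acc 10: bank1 row0 -> MISS (open row0); precharges=6
Acc 11: bank2 row1 -> MISS (open row1); precharges=7
Acc 12: bank0 row1 -> MISS (open row1); precharges=8
Acc 13: bank2 row0 -> MISS (open row0); precharges=9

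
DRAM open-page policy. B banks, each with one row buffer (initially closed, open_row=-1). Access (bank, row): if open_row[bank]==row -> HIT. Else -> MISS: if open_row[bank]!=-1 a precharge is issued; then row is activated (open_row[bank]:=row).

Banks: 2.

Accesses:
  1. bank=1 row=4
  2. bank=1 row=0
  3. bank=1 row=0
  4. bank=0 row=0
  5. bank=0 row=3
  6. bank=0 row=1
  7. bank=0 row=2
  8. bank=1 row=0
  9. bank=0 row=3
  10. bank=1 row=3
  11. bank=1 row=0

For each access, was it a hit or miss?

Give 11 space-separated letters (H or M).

Answer: M M H M M M M H M M M

Derivation:
Acc 1: bank1 row4 -> MISS (open row4); precharges=0
Acc 2: bank1 row0 -> MISS (open row0); precharges=1
Acc 3: bank1 row0 -> HIT
Acc 4: bank0 row0 -> MISS (open row0); precharges=1
Acc 5: bank0 row3 -> MISS (open row3); precharges=2
Acc 6: bank0 row1 -> MISS (open row1); precharges=3
Acc 7: bank0 row2 -> MISS (open row2); precharges=4
Acc 8: bank1 row0 -> HIT
Acc 9: bank0 row3 -> MISS (open row3); precharges=5
Acc 10: bank1 row3 -> MISS (open row3); precharges=6
Acc 11: bank1 row0 -> MISS (open row0); precharges=7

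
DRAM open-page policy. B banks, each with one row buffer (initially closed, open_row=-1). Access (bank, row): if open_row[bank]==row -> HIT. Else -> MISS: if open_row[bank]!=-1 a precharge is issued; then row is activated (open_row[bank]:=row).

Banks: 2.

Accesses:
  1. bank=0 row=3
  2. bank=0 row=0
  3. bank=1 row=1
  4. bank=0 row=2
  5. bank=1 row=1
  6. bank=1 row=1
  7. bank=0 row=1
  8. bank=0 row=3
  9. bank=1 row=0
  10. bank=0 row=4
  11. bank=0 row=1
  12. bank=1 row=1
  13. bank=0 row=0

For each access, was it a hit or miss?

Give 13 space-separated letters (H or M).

Acc 1: bank0 row3 -> MISS (open row3); precharges=0
Acc 2: bank0 row0 -> MISS (open row0); precharges=1
Acc 3: bank1 row1 -> MISS (open row1); precharges=1
Acc 4: bank0 row2 -> MISS (open row2); precharges=2
Acc 5: bank1 row1 -> HIT
Acc 6: bank1 row1 -> HIT
Acc 7: bank0 row1 -> MISS (open row1); precharges=3
Acc 8: bank0 row3 -> MISS (open row3); precharges=4
Acc 9: bank1 row0 -> MISS (open row0); precharges=5
Acc 10: bank0 row4 -> MISS (open row4); precharges=6
Acc 11: bank0 row1 -> MISS (open row1); precharges=7
Acc 12: bank1 row1 -> MISS (open row1); precharges=8
Acc 13: bank0 row0 -> MISS (open row0); precharges=9

Answer: M M M M H H M M M M M M M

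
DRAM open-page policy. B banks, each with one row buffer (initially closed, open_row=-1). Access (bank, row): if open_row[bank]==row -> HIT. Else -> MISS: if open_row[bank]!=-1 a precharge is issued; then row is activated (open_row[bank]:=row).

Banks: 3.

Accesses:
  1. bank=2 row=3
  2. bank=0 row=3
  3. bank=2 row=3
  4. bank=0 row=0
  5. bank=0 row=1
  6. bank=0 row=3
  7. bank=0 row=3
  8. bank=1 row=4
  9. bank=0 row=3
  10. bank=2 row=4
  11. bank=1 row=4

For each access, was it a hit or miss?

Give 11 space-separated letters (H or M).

Answer: M M H M M M H M H M H

Derivation:
Acc 1: bank2 row3 -> MISS (open row3); precharges=0
Acc 2: bank0 row3 -> MISS (open row3); precharges=0
Acc 3: bank2 row3 -> HIT
Acc 4: bank0 row0 -> MISS (open row0); precharges=1
Acc 5: bank0 row1 -> MISS (open row1); precharges=2
Acc 6: bank0 row3 -> MISS (open row3); precharges=3
Acc 7: bank0 row3 -> HIT
Acc 8: bank1 row4 -> MISS (open row4); precharges=3
Acc 9: bank0 row3 -> HIT
Acc 10: bank2 row4 -> MISS (open row4); precharges=4
Acc 11: bank1 row4 -> HIT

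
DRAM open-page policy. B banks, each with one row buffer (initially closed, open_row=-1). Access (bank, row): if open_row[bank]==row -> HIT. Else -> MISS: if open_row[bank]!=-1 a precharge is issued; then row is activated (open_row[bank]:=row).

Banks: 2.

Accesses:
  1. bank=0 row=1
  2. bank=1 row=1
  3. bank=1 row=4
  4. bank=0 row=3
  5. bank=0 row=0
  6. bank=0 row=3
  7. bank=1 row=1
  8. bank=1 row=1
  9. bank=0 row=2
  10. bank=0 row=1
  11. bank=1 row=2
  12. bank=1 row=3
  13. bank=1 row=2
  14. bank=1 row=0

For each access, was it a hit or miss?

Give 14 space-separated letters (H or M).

Acc 1: bank0 row1 -> MISS (open row1); precharges=0
Acc 2: bank1 row1 -> MISS (open row1); precharges=0
Acc 3: bank1 row4 -> MISS (open row4); precharges=1
Acc 4: bank0 row3 -> MISS (open row3); precharges=2
Acc 5: bank0 row0 -> MISS (open row0); precharges=3
Acc 6: bank0 row3 -> MISS (open row3); precharges=4
Acc 7: bank1 row1 -> MISS (open row1); precharges=5
Acc 8: bank1 row1 -> HIT
Acc 9: bank0 row2 -> MISS (open row2); precharges=6
Acc 10: bank0 row1 -> MISS (open row1); precharges=7
Acc 11: bank1 row2 -> MISS (open row2); precharges=8
Acc 12: bank1 row3 -> MISS (open row3); precharges=9
Acc 13: bank1 row2 -> MISS (open row2); precharges=10
Acc 14: bank1 row0 -> MISS (open row0); precharges=11

Answer: M M M M M M M H M M M M M M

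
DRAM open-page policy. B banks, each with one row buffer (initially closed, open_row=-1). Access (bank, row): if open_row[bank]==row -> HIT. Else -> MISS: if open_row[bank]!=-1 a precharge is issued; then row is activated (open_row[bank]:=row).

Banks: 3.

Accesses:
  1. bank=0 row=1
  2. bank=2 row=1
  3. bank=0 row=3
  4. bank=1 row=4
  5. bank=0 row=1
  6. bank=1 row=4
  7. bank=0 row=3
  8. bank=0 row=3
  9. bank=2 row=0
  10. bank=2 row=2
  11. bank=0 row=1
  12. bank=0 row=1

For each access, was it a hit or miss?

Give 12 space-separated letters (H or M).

Answer: M M M M M H M H M M M H

Derivation:
Acc 1: bank0 row1 -> MISS (open row1); precharges=0
Acc 2: bank2 row1 -> MISS (open row1); precharges=0
Acc 3: bank0 row3 -> MISS (open row3); precharges=1
Acc 4: bank1 row4 -> MISS (open row4); precharges=1
Acc 5: bank0 row1 -> MISS (open row1); precharges=2
Acc 6: bank1 row4 -> HIT
Acc 7: bank0 row3 -> MISS (open row3); precharges=3
Acc 8: bank0 row3 -> HIT
Acc 9: bank2 row0 -> MISS (open row0); precharges=4
Acc 10: bank2 row2 -> MISS (open row2); precharges=5
Acc 11: bank0 row1 -> MISS (open row1); precharges=6
Acc 12: bank0 row1 -> HIT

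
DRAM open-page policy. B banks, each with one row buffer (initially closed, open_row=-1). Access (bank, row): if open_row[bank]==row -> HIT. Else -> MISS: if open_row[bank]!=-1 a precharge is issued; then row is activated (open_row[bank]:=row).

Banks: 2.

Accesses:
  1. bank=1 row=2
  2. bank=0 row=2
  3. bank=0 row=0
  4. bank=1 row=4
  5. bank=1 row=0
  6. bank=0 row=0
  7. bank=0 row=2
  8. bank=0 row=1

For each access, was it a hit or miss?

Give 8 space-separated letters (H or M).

Answer: M M M M M H M M

Derivation:
Acc 1: bank1 row2 -> MISS (open row2); precharges=0
Acc 2: bank0 row2 -> MISS (open row2); precharges=0
Acc 3: bank0 row0 -> MISS (open row0); precharges=1
Acc 4: bank1 row4 -> MISS (open row4); precharges=2
Acc 5: bank1 row0 -> MISS (open row0); precharges=3
Acc 6: bank0 row0 -> HIT
Acc 7: bank0 row2 -> MISS (open row2); precharges=4
Acc 8: bank0 row1 -> MISS (open row1); precharges=5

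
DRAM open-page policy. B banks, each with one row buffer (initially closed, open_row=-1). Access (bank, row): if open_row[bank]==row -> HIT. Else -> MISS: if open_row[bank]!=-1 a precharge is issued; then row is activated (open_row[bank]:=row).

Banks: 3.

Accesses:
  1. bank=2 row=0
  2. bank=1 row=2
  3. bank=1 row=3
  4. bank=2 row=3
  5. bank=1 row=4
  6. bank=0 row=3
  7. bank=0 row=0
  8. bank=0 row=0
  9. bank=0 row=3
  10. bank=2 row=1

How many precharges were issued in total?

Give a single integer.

Acc 1: bank2 row0 -> MISS (open row0); precharges=0
Acc 2: bank1 row2 -> MISS (open row2); precharges=0
Acc 3: bank1 row3 -> MISS (open row3); precharges=1
Acc 4: bank2 row3 -> MISS (open row3); precharges=2
Acc 5: bank1 row4 -> MISS (open row4); precharges=3
Acc 6: bank0 row3 -> MISS (open row3); precharges=3
Acc 7: bank0 row0 -> MISS (open row0); precharges=4
Acc 8: bank0 row0 -> HIT
Acc 9: bank0 row3 -> MISS (open row3); precharges=5
Acc 10: bank2 row1 -> MISS (open row1); precharges=6

Answer: 6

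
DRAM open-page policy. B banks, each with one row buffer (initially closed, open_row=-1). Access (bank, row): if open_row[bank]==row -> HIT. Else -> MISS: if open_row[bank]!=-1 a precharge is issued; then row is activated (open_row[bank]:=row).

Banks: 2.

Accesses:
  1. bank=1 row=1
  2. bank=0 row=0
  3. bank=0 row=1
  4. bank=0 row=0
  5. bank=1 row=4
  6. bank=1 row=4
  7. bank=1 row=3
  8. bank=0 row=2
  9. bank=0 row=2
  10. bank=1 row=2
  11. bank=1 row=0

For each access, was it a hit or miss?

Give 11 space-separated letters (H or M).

Answer: M M M M M H M M H M M

Derivation:
Acc 1: bank1 row1 -> MISS (open row1); precharges=0
Acc 2: bank0 row0 -> MISS (open row0); precharges=0
Acc 3: bank0 row1 -> MISS (open row1); precharges=1
Acc 4: bank0 row0 -> MISS (open row0); precharges=2
Acc 5: bank1 row4 -> MISS (open row4); precharges=3
Acc 6: bank1 row4 -> HIT
Acc 7: bank1 row3 -> MISS (open row3); precharges=4
Acc 8: bank0 row2 -> MISS (open row2); precharges=5
Acc 9: bank0 row2 -> HIT
Acc 10: bank1 row2 -> MISS (open row2); precharges=6
Acc 11: bank1 row0 -> MISS (open row0); precharges=7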